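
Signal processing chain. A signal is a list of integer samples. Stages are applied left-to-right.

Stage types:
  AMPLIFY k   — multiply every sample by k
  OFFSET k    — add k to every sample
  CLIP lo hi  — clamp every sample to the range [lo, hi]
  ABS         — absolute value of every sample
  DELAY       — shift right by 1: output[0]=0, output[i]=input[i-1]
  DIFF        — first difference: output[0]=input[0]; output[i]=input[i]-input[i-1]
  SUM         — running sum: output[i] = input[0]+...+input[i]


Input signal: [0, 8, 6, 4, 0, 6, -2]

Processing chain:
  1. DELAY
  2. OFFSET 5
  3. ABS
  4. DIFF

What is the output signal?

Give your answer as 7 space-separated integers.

Input: [0, 8, 6, 4, 0, 6, -2]
Stage 1 (DELAY): [0, 0, 8, 6, 4, 0, 6] = [0, 0, 8, 6, 4, 0, 6] -> [0, 0, 8, 6, 4, 0, 6]
Stage 2 (OFFSET 5): 0+5=5, 0+5=5, 8+5=13, 6+5=11, 4+5=9, 0+5=5, 6+5=11 -> [5, 5, 13, 11, 9, 5, 11]
Stage 3 (ABS): |5|=5, |5|=5, |13|=13, |11|=11, |9|=9, |5|=5, |11|=11 -> [5, 5, 13, 11, 9, 5, 11]
Stage 4 (DIFF): s[0]=5, 5-5=0, 13-5=8, 11-13=-2, 9-11=-2, 5-9=-4, 11-5=6 -> [5, 0, 8, -2, -2, -4, 6]

Answer: 5 0 8 -2 -2 -4 6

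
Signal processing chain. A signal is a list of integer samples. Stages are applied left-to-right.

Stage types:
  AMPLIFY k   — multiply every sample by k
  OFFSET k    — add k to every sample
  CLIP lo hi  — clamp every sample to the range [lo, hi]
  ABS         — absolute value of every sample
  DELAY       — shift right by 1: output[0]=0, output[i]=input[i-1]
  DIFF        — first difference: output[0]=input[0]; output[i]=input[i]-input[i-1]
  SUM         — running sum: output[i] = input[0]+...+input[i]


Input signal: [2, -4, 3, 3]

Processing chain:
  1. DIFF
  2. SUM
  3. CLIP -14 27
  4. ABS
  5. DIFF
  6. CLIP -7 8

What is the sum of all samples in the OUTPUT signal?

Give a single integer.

Answer: 3

Derivation:
Input: [2, -4, 3, 3]
Stage 1 (DIFF): s[0]=2, -4-2=-6, 3--4=7, 3-3=0 -> [2, -6, 7, 0]
Stage 2 (SUM): sum[0..0]=2, sum[0..1]=-4, sum[0..2]=3, sum[0..3]=3 -> [2, -4, 3, 3]
Stage 3 (CLIP -14 27): clip(2,-14,27)=2, clip(-4,-14,27)=-4, clip(3,-14,27)=3, clip(3,-14,27)=3 -> [2, -4, 3, 3]
Stage 4 (ABS): |2|=2, |-4|=4, |3|=3, |3|=3 -> [2, 4, 3, 3]
Stage 5 (DIFF): s[0]=2, 4-2=2, 3-4=-1, 3-3=0 -> [2, 2, -1, 0]
Stage 6 (CLIP -7 8): clip(2,-7,8)=2, clip(2,-7,8)=2, clip(-1,-7,8)=-1, clip(0,-7,8)=0 -> [2, 2, -1, 0]
Output sum: 3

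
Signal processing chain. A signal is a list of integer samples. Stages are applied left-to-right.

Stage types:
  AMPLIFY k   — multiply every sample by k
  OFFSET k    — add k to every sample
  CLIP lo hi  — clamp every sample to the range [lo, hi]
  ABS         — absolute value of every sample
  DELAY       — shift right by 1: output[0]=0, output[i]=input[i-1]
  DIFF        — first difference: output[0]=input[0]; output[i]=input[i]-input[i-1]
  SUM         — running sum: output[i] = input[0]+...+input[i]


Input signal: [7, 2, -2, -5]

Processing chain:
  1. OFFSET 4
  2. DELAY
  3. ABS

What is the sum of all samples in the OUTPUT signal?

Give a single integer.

Answer: 19

Derivation:
Input: [7, 2, -2, -5]
Stage 1 (OFFSET 4): 7+4=11, 2+4=6, -2+4=2, -5+4=-1 -> [11, 6, 2, -1]
Stage 2 (DELAY): [0, 11, 6, 2] = [0, 11, 6, 2] -> [0, 11, 6, 2]
Stage 3 (ABS): |0|=0, |11|=11, |6|=6, |2|=2 -> [0, 11, 6, 2]
Output sum: 19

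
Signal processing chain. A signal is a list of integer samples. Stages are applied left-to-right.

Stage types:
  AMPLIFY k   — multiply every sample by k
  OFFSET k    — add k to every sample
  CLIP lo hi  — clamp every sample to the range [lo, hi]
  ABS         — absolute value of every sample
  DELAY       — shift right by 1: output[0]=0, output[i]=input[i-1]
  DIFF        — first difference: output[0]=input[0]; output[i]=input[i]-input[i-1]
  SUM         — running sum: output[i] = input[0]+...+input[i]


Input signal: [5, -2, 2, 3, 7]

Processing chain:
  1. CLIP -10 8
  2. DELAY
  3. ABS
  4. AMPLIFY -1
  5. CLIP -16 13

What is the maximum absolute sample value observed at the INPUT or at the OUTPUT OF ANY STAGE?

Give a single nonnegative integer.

Answer: 7

Derivation:
Input: [5, -2, 2, 3, 7] (max |s|=7)
Stage 1 (CLIP -10 8): clip(5,-10,8)=5, clip(-2,-10,8)=-2, clip(2,-10,8)=2, clip(3,-10,8)=3, clip(7,-10,8)=7 -> [5, -2, 2, 3, 7] (max |s|=7)
Stage 2 (DELAY): [0, 5, -2, 2, 3] = [0, 5, -2, 2, 3] -> [0, 5, -2, 2, 3] (max |s|=5)
Stage 3 (ABS): |0|=0, |5|=5, |-2|=2, |2|=2, |3|=3 -> [0, 5, 2, 2, 3] (max |s|=5)
Stage 4 (AMPLIFY -1): 0*-1=0, 5*-1=-5, 2*-1=-2, 2*-1=-2, 3*-1=-3 -> [0, -5, -2, -2, -3] (max |s|=5)
Stage 5 (CLIP -16 13): clip(0,-16,13)=0, clip(-5,-16,13)=-5, clip(-2,-16,13)=-2, clip(-2,-16,13)=-2, clip(-3,-16,13)=-3 -> [0, -5, -2, -2, -3] (max |s|=5)
Overall max amplitude: 7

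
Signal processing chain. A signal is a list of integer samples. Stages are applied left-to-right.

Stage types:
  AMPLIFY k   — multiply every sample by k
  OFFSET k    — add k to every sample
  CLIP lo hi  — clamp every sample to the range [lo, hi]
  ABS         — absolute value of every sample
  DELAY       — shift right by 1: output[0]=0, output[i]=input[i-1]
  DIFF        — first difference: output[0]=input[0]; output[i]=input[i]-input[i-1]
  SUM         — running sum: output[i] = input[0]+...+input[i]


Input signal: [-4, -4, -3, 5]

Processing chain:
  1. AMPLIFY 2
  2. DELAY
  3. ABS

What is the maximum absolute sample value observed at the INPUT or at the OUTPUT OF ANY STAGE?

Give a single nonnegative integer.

Input: [-4, -4, -3, 5] (max |s|=5)
Stage 1 (AMPLIFY 2): -4*2=-8, -4*2=-8, -3*2=-6, 5*2=10 -> [-8, -8, -6, 10] (max |s|=10)
Stage 2 (DELAY): [0, -8, -8, -6] = [0, -8, -8, -6] -> [0, -8, -8, -6] (max |s|=8)
Stage 3 (ABS): |0|=0, |-8|=8, |-8|=8, |-6|=6 -> [0, 8, 8, 6] (max |s|=8)
Overall max amplitude: 10

Answer: 10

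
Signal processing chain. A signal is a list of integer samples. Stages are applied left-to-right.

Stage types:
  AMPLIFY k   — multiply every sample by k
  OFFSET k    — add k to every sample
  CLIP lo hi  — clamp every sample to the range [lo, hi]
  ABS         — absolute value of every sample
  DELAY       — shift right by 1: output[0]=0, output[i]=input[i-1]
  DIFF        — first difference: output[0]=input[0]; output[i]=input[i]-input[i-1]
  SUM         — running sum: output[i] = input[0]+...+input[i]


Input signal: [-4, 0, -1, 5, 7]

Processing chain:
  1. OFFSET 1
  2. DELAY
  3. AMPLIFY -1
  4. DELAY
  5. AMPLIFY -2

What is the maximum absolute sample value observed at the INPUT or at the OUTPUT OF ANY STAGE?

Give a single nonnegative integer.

Answer: 8

Derivation:
Input: [-4, 0, -1, 5, 7] (max |s|=7)
Stage 1 (OFFSET 1): -4+1=-3, 0+1=1, -1+1=0, 5+1=6, 7+1=8 -> [-3, 1, 0, 6, 8] (max |s|=8)
Stage 2 (DELAY): [0, -3, 1, 0, 6] = [0, -3, 1, 0, 6] -> [0, -3, 1, 0, 6] (max |s|=6)
Stage 3 (AMPLIFY -1): 0*-1=0, -3*-1=3, 1*-1=-1, 0*-1=0, 6*-1=-6 -> [0, 3, -1, 0, -6] (max |s|=6)
Stage 4 (DELAY): [0, 0, 3, -1, 0] = [0, 0, 3, -1, 0] -> [0, 0, 3, -1, 0] (max |s|=3)
Stage 5 (AMPLIFY -2): 0*-2=0, 0*-2=0, 3*-2=-6, -1*-2=2, 0*-2=0 -> [0, 0, -6, 2, 0] (max |s|=6)
Overall max amplitude: 8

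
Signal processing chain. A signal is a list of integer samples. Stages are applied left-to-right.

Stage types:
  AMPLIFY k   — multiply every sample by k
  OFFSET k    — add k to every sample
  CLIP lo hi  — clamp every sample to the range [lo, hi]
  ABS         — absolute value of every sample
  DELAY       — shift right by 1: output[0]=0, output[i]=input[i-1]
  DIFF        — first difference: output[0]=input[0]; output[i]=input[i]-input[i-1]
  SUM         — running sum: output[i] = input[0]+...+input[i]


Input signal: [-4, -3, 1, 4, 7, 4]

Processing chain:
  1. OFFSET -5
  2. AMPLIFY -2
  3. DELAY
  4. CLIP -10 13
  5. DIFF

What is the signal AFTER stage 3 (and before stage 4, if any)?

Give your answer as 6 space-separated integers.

Answer: 0 18 16 8 2 -4

Derivation:
Input: [-4, -3, 1, 4, 7, 4]
Stage 1 (OFFSET -5): -4+-5=-9, -3+-5=-8, 1+-5=-4, 4+-5=-1, 7+-5=2, 4+-5=-1 -> [-9, -8, -4, -1, 2, -1]
Stage 2 (AMPLIFY -2): -9*-2=18, -8*-2=16, -4*-2=8, -1*-2=2, 2*-2=-4, -1*-2=2 -> [18, 16, 8, 2, -4, 2]
Stage 3 (DELAY): [0, 18, 16, 8, 2, -4] = [0, 18, 16, 8, 2, -4] -> [0, 18, 16, 8, 2, -4]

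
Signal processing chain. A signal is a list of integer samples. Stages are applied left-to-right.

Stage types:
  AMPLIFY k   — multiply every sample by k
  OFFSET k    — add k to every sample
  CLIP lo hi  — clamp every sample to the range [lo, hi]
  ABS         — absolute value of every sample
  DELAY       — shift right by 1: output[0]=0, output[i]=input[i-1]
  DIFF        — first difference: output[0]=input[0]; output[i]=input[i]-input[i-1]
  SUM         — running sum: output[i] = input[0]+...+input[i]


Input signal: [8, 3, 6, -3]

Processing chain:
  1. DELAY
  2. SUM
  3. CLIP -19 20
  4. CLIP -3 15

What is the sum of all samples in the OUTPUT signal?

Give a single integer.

Answer: 34

Derivation:
Input: [8, 3, 6, -3]
Stage 1 (DELAY): [0, 8, 3, 6] = [0, 8, 3, 6] -> [0, 8, 3, 6]
Stage 2 (SUM): sum[0..0]=0, sum[0..1]=8, sum[0..2]=11, sum[0..3]=17 -> [0, 8, 11, 17]
Stage 3 (CLIP -19 20): clip(0,-19,20)=0, clip(8,-19,20)=8, clip(11,-19,20)=11, clip(17,-19,20)=17 -> [0, 8, 11, 17]
Stage 4 (CLIP -3 15): clip(0,-3,15)=0, clip(8,-3,15)=8, clip(11,-3,15)=11, clip(17,-3,15)=15 -> [0, 8, 11, 15]
Output sum: 34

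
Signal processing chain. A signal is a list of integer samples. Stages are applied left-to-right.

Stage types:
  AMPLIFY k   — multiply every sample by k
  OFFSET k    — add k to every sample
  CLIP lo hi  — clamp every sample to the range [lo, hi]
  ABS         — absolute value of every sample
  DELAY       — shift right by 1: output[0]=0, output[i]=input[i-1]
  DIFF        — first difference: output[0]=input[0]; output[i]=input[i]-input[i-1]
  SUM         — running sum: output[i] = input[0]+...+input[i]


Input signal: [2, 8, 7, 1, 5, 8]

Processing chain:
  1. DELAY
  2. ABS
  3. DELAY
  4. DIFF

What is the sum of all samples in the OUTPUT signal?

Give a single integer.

Answer: 1

Derivation:
Input: [2, 8, 7, 1, 5, 8]
Stage 1 (DELAY): [0, 2, 8, 7, 1, 5] = [0, 2, 8, 7, 1, 5] -> [0, 2, 8, 7, 1, 5]
Stage 2 (ABS): |0|=0, |2|=2, |8|=8, |7|=7, |1|=1, |5|=5 -> [0, 2, 8, 7, 1, 5]
Stage 3 (DELAY): [0, 0, 2, 8, 7, 1] = [0, 0, 2, 8, 7, 1] -> [0, 0, 2, 8, 7, 1]
Stage 4 (DIFF): s[0]=0, 0-0=0, 2-0=2, 8-2=6, 7-8=-1, 1-7=-6 -> [0, 0, 2, 6, -1, -6]
Output sum: 1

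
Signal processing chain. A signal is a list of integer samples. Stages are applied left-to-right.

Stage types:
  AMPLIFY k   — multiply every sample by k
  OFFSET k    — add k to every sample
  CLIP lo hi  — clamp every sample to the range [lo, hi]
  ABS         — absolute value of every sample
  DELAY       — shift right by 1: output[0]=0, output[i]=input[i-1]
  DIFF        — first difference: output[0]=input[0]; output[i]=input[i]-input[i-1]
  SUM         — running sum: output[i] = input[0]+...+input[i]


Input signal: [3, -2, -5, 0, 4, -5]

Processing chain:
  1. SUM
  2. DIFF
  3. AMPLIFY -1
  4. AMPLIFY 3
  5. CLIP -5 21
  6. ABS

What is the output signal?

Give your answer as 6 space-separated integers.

Answer: 5 6 15 0 5 15

Derivation:
Input: [3, -2, -5, 0, 4, -5]
Stage 1 (SUM): sum[0..0]=3, sum[0..1]=1, sum[0..2]=-4, sum[0..3]=-4, sum[0..4]=0, sum[0..5]=-5 -> [3, 1, -4, -4, 0, -5]
Stage 2 (DIFF): s[0]=3, 1-3=-2, -4-1=-5, -4--4=0, 0--4=4, -5-0=-5 -> [3, -2, -5, 0, 4, -5]
Stage 3 (AMPLIFY -1): 3*-1=-3, -2*-1=2, -5*-1=5, 0*-1=0, 4*-1=-4, -5*-1=5 -> [-3, 2, 5, 0, -4, 5]
Stage 4 (AMPLIFY 3): -3*3=-9, 2*3=6, 5*3=15, 0*3=0, -4*3=-12, 5*3=15 -> [-9, 6, 15, 0, -12, 15]
Stage 5 (CLIP -5 21): clip(-9,-5,21)=-5, clip(6,-5,21)=6, clip(15,-5,21)=15, clip(0,-5,21)=0, clip(-12,-5,21)=-5, clip(15,-5,21)=15 -> [-5, 6, 15, 0, -5, 15]
Stage 6 (ABS): |-5|=5, |6|=6, |15|=15, |0|=0, |-5|=5, |15|=15 -> [5, 6, 15, 0, 5, 15]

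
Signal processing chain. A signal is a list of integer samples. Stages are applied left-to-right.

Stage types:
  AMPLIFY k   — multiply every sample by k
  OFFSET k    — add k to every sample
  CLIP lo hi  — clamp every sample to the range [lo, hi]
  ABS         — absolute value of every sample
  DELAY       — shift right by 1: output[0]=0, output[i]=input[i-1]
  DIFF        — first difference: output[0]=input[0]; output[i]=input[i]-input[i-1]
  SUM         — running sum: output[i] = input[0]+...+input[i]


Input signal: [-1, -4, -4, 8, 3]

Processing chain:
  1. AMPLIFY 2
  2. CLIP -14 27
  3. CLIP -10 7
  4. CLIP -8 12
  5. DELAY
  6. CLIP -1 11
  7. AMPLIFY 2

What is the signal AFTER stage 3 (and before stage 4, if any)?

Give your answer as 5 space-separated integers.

Input: [-1, -4, -4, 8, 3]
Stage 1 (AMPLIFY 2): -1*2=-2, -4*2=-8, -4*2=-8, 8*2=16, 3*2=6 -> [-2, -8, -8, 16, 6]
Stage 2 (CLIP -14 27): clip(-2,-14,27)=-2, clip(-8,-14,27)=-8, clip(-8,-14,27)=-8, clip(16,-14,27)=16, clip(6,-14,27)=6 -> [-2, -8, -8, 16, 6]
Stage 3 (CLIP -10 7): clip(-2,-10,7)=-2, clip(-8,-10,7)=-8, clip(-8,-10,7)=-8, clip(16,-10,7)=7, clip(6,-10,7)=6 -> [-2, -8, -8, 7, 6]

Answer: -2 -8 -8 7 6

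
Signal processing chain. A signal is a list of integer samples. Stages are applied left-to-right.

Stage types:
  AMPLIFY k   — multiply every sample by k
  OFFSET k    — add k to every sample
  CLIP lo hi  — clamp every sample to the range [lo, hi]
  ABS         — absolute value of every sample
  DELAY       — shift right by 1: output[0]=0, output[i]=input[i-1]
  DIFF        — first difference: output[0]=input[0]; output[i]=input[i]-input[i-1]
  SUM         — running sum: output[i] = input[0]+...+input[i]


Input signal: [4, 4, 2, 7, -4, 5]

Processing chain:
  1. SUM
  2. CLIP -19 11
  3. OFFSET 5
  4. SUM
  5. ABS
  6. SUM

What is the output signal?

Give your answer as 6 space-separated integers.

Input: [4, 4, 2, 7, -4, 5]
Stage 1 (SUM): sum[0..0]=4, sum[0..1]=8, sum[0..2]=10, sum[0..3]=17, sum[0..4]=13, sum[0..5]=18 -> [4, 8, 10, 17, 13, 18]
Stage 2 (CLIP -19 11): clip(4,-19,11)=4, clip(8,-19,11)=8, clip(10,-19,11)=10, clip(17,-19,11)=11, clip(13,-19,11)=11, clip(18,-19,11)=11 -> [4, 8, 10, 11, 11, 11]
Stage 3 (OFFSET 5): 4+5=9, 8+5=13, 10+5=15, 11+5=16, 11+5=16, 11+5=16 -> [9, 13, 15, 16, 16, 16]
Stage 4 (SUM): sum[0..0]=9, sum[0..1]=22, sum[0..2]=37, sum[0..3]=53, sum[0..4]=69, sum[0..5]=85 -> [9, 22, 37, 53, 69, 85]
Stage 5 (ABS): |9|=9, |22|=22, |37|=37, |53|=53, |69|=69, |85|=85 -> [9, 22, 37, 53, 69, 85]
Stage 6 (SUM): sum[0..0]=9, sum[0..1]=31, sum[0..2]=68, sum[0..3]=121, sum[0..4]=190, sum[0..5]=275 -> [9, 31, 68, 121, 190, 275]

Answer: 9 31 68 121 190 275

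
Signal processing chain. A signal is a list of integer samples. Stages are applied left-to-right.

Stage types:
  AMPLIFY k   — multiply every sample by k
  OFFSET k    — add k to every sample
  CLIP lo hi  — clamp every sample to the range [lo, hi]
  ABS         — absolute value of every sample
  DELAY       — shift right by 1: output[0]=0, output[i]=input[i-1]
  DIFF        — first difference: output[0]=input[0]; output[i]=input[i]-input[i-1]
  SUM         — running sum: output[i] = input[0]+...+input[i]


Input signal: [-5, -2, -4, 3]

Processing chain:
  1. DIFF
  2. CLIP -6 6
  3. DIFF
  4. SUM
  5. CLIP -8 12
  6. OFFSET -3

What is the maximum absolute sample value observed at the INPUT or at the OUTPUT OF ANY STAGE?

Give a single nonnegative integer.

Input: [-5, -2, -4, 3] (max |s|=5)
Stage 1 (DIFF): s[0]=-5, -2--5=3, -4--2=-2, 3--4=7 -> [-5, 3, -2, 7] (max |s|=7)
Stage 2 (CLIP -6 6): clip(-5,-6,6)=-5, clip(3,-6,6)=3, clip(-2,-6,6)=-2, clip(7,-6,6)=6 -> [-5, 3, -2, 6] (max |s|=6)
Stage 3 (DIFF): s[0]=-5, 3--5=8, -2-3=-5, 6--2=8 -> [-5, 8, -5, 8] (max |s|=8)
Stage 4 (SUM): sum[0..0]=-5, sum[0..1]=3, sum[0..2]=-2, sum[0..3]=6 -> [-5, 3, -2, 6] (max |s|=6)
Stage 5 (CLIP -8 12): clip(-5,-8,12)=-5, clip(3,-8,12)=3, clip(-2,-8,12)=-2, clip(6,-8,12)=6 -> [-5, 3, -2, 6] (max |s|=6)
Stage 6 (OFFSET -3): -5+-3=-8, 3+-3=0, -2+-3=-5, 6+-3=3 -> [-8, 0, -5, 3] (max |s|=8)
Overall max amplitude: 8

Answer: 8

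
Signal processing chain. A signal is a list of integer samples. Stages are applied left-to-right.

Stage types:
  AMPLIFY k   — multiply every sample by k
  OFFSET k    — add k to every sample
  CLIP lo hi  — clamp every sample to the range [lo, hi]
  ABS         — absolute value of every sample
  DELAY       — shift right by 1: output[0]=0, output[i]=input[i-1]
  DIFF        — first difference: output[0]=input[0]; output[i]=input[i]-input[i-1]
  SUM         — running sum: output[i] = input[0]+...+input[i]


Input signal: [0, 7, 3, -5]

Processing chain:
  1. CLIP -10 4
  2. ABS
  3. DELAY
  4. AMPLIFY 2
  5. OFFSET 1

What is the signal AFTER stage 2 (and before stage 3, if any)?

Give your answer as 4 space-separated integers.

Input: [0, 7, 3, -5]
Stage 1 (CLIP -10 4): clip(0,-10,4)=0, clip(7,-10,4)=4, clip(3,-10,4)=3, clip(-5,-10,4)=-5 -> [0, 4, 3, -5]
Stage 2 (ABS): |0|=0, |4|=4, |3|=3, |-5|=5 -> [0, 4, 3, 5]

Answer: 0 4 3 5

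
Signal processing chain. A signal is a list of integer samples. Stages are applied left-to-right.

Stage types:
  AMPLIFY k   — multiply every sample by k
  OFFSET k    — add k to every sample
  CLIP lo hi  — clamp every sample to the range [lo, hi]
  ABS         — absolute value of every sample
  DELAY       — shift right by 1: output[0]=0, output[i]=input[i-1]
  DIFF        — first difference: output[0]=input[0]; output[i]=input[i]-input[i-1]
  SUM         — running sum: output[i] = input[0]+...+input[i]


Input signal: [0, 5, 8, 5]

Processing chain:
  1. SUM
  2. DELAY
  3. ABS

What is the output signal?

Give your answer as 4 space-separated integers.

Input: [0, 5, 8, 5]
Stage 1 (SUM): sum[0..0]=0, sum[0..1]=5, sum[0..2]=13, sum[0..3]=18 -> [0, 5, 13, 18]
Stage 2 (DELAY): [0, 0, 5, 13] = [0, 0, 5, 13] -> [0, 0, 5, 13]
Stage 3 (ABS): |0|=0, |0|=0, |5|=5, |13|=13 -> [0, 0, 5, 13]

Answer: 0 0 5 13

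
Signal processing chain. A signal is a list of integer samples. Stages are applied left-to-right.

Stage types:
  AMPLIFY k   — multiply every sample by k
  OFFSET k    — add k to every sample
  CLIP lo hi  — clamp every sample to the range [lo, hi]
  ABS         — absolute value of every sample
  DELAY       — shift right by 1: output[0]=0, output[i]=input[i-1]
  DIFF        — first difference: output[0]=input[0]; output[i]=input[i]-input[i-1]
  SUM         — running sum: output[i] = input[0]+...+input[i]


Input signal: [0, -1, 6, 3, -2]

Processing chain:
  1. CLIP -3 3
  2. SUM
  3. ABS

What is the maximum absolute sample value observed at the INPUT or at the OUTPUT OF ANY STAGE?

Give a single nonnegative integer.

Input: [0, -1, 6, 3, -2] (max |s|=6)
Stage 1 (CLIP -3 3): clip(0,-3,3)=0, clip(-1,-3,3)=-1, clip(6,-3,3)=3, clip(3,-3,3)=3, clip(-2,-3,3)=-2 -> [0, -1, 3, 3, -2] (max |s|=3)
Stage 2 (SUM): sum[0..0]=0, sum[0..1]=-1, sum[0..2]=2, sum[0..3]=5, sum[0..4]=3 -> [0, -1, 2, 5, 3] (max |s|=5)
Stage 3 (ABS): |0|=0, |-1|=1, |2|=2, |5|=5, |3|=3 -> [0, 1, 2, 5, 3] (max |s|=5)
Overall max amplitude: 6

Answer: 6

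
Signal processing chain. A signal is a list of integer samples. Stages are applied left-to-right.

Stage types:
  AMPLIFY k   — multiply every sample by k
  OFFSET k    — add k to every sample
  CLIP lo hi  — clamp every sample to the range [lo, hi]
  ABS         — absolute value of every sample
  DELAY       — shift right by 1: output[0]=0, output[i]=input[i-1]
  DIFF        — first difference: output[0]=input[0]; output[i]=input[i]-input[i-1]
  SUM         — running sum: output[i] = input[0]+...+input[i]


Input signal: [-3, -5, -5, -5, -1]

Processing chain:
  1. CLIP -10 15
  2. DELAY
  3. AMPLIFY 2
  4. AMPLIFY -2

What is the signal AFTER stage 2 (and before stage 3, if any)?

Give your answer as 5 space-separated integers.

Input: [-3, -5, -5, -5, -1]
Stage 1 (CLIP -10 15): clip(-3,-10,15)=-3, clip(-5,-10,15)=-5, clip(-5,-10,15)=-5, clip(-5,-10,15)=-5, clip(-1,-10,15)=-1 -> [-3, -5, -5, -5, -1]
Stage 2 (DELAY): [0, -3, -5, -5, -5] = [0, -3, -5, -5, -5] -> [0, -3, -5, -5, -5]

Answer: 0 -3 -5 -5 -5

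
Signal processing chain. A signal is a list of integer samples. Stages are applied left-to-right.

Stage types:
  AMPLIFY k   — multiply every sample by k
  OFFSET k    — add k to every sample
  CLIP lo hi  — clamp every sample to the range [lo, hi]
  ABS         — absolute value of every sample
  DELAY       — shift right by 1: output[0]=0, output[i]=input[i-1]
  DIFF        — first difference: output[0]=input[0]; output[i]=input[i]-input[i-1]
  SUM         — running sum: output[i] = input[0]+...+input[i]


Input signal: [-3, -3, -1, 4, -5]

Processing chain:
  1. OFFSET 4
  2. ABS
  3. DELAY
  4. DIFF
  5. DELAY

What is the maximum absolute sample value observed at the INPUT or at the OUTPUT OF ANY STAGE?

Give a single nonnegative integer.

Answer: 8

Derivation:
Input: [-3, -3, -1, 4, -5] (max |s|=5)
Stage 1 (OFFSET 4): -3+4=1, -3+4=1, -1+4=3, 4+4=8, -5+4=-1 -> [1, 1, 3, 8, -1] (max |s|=8)
Stage 2 (ABS): |1|=1, |1|=1, |3|=3, |8|=8, |-1|=1 -> [1, 1, 3, 8, 1] (max |s|=8)
Stage 3 (DELAY): [0, 1, 1, 3, 8] = [0, 1, 1, 3, 8] -> [0, 1, 1, 3, 8] (max |s|=8)
Stage 4 (DIFF): s[0]=0, 1-0=1, 1-1=0, 3-1=2, 8-3=5 -> [0, 1, 0, 2, 5] (max |s|=5)
Stage 5 (DELAY): [0, 0, 1, 0, 2] = [0, 0, 1, 0, 2] -> [0, 0, 1, 0, 2] (max |s|=2)
Overall max amplitude: 8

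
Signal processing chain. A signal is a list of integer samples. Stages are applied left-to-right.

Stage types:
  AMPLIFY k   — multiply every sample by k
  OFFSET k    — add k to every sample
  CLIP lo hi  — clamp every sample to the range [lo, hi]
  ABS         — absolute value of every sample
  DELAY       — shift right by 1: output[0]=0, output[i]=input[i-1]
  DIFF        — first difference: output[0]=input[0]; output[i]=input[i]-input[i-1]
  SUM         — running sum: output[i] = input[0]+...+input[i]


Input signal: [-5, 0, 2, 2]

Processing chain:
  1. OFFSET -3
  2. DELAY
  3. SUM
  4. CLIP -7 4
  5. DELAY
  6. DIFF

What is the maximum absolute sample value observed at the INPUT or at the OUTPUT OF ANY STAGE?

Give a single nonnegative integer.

Input: [-5, 0, 2, 2] (max |s|=5)
Stage 1 (OFFSET -3): -5+-3=-8, 0+-3=-3, 2+-3=-1, 2+-3=-1 -> [-8, -3, -1, -1] (max |s|=8)
Stage 2 (DELAY): [0, -8, -3, -1] = [0, -8, -3, -1] -> [0, -8, -3, -1] (max |s|=8)
Stage 3 (SUM): sum[0..0]=0, sum[0..1]=-8, sum[0..2]=-11, sum[0..3]=-12 -> [0, -8, -11, -12] (max |s|=12)
Stage 4 (CLIP -7 4): clip(0,-7,4)=0, clip(-8,-7,4)=-7, clip(-11,-7,4)=-7, clip(-12,-7,4)=-7 -> [0, -7, -7, -7] (max |s|=7)
Stage 5 (DELAY): [0, 0, -7, -7] = [0, 0, -7, -7] -> [0, 0, -7, -7] (max |s|=7)
Stage 6 (DIFF): s[0]=0, 0-0=0, -7-0=-7, -7--7=0 -> [0, 0, -7, 0] (max |s|=7)
Overall max amplitude: 12

Answer: 12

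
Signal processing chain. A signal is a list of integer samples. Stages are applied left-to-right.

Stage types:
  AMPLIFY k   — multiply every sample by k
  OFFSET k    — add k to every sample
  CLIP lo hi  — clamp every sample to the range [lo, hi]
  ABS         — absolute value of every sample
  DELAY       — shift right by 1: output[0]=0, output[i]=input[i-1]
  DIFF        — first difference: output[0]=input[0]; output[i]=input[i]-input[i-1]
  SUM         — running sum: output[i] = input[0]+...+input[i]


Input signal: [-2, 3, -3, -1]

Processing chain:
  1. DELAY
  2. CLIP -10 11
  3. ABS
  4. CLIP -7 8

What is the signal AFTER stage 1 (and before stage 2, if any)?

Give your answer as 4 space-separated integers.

Answer: 0 -2 3 -3

Derivation:
Input: [-2, 3, -3, -1]
Stage 1 (DELAY): [0, -2, 3, -3] = [0, -2, 3, -3] -> [0, -2, 3, -3]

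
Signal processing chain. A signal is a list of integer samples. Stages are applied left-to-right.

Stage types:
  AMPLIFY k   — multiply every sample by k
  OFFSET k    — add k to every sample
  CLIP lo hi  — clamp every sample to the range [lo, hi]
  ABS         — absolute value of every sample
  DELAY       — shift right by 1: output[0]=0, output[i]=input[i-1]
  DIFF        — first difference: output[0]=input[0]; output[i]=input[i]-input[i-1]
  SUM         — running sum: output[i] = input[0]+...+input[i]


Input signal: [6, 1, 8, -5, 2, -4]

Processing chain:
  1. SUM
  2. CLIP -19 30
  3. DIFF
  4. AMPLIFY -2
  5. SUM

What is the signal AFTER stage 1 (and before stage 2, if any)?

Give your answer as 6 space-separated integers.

Input: [6, 1, 8, -5, 2, -4]
Stage 1 (SUM): sum[0..0]=6, sum[0..1]=7, sum[0..2]=15, sum[0..3]=10, sum[0..4]=12, sum[0..5]=8 -> [6, 7, 15, 10, 12, 8]

Answer: 6 7 15 10 12 8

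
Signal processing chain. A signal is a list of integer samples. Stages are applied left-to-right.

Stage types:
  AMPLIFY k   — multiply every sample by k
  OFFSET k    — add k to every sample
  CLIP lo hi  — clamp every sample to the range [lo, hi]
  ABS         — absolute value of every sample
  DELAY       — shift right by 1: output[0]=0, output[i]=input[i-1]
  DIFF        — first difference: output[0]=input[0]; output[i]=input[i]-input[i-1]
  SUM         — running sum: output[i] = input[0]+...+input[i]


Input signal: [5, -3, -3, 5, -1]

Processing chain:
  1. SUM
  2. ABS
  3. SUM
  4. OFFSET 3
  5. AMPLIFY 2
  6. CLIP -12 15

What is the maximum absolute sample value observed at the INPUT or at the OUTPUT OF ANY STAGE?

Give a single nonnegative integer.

Input: [5, -3, -3, 5, -1] (max |s|=5)
Stage 1 (SUM): sum[0..0]=5, sum[0..1]=2, sum[0..2]=-1, sum[0..3]=4, sum[0..4]=3 -> [5, 2, -1, 4, 3] (max |s|=5)
Stage 2 (ABS): |5|=5, |2|=2, |-1|=1, |4|=4, |3|=3 -> [5, 2, 1, 4, 3] (max |s|=5)
Stage 3 (SUM): sum[0..0]=5, sum[0..1]=7, sum[0..2]=8, sum[0..3]=12, sum[0..4]=15 -> [5, 7, 8, 12, 15] (max |s|=15)
Stage 4 (OFFSET 3): 5+3=8, 7+3=10, 8+3=11, 12+3=15, 15+3=18 -> [8, 10, 11, 15, 18] (max |s|=18)
Stage 5 (AMPLIFY 2): 8*2=16, 10*2=20, 11*2=22, 15*2=30, 18*2=36 -> [16, 20, 22, 30, 36] (max |s|=36)
Stage 6 (CLIP -12 15): clip(16,-12,15)=15, clip(20,-12,15)=15, clip(22,-12,15)=15, clip(30,-12,15)=15, clip(36,-12,15)=15 -> [15, 15, 15, 15, 15] (max |s|=15)
Overall max amplitude: 36

Answer: 36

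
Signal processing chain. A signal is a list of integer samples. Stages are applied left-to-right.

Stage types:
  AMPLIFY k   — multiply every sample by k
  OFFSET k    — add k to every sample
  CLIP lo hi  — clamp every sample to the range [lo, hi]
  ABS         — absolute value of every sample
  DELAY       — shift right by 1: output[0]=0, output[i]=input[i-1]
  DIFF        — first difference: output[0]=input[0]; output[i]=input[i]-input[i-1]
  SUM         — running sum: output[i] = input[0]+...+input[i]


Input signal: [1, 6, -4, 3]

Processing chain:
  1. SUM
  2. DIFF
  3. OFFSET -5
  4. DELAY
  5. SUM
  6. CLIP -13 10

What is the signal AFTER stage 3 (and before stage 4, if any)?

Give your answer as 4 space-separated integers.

Answer: -4 1 -9 -2

Derivation:
Input: [1, 6, -4, 3]
Stage 1 (SUM): sum[0..0]=1, sum[0..1]=7, sum[0..2]=3, sum[0..3]=6 -> [1, 7, 3, 6]
Stage 2 (DIFF): s[0]=1, 7-1=6, 3-7=-4, 6-3=3 -> [1, 6, -4, 3]
Stage 3 (OFFSET -5): 1+-5=-4, 6+-5=1, -4+-5=-9, 3+-5=-2 -> [-4, 1, -9, -2]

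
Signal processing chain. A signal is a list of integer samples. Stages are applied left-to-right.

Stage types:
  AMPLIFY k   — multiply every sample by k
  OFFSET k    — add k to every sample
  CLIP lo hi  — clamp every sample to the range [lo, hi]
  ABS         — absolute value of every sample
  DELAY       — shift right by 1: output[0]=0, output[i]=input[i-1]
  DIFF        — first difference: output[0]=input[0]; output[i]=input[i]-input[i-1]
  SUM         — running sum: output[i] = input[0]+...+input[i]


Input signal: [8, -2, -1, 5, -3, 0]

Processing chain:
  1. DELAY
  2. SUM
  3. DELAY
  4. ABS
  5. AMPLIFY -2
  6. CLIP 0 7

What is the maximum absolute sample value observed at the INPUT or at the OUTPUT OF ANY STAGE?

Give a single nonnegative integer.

Answer: 20

Derivation:
Input: [8, -2, -1, 5, -3, 0] (max |s|=8)
Stage 1 (DELAY): [0, 8, -2, -1, 5, -3] = [0, 8, -2, -1, 5, -3] -> [0, 8, -2, -1, 5, -3] (max |s|=8)
Stage 2 (SUM): sum[0..0]=0, sum[0..1]=8, sum[0..2]=6, sum[0..3]=5, sum[0..4]=10, sum[0..5]=7 -> [0, 8, 6, 5, 10, 7] (max |s|=10)
Stage 3 (DELAY): [0, 0, 8, 6, 5, 10] = [0, 0, 8, 6, 5, 10] -> [0, 0, 8, 6, 5, 10] (max |s|=10)
Stage 4 (ABS): |0|=0, |0|=0, |8|=8, |6|=6, |5|=5, |10|=10 -> [0, 0, 8, 6, 5, 10] (max |s|=10)
Stage 5 (AMPLIFY -2): 0*-2=0, 0*-2=0, 8*-2=-16, 6*-2=-12, 5*-2=-10, 10*-2=-20 -> [0, 0, -16, -12, -10, -20] (max |s|=20)
Stage 6 (CLIP 0 7): clip(0,0,7)=0, clip(0,0,7)=0, clip(-16,0,7)=0, clip(-12,0,7)=0, clip(-10,0,7)=0, clip(-20,0,7)=0 -> [0, 0, 0, 0, 0, 0] (max |s|=0)
Overall max amplitude: 20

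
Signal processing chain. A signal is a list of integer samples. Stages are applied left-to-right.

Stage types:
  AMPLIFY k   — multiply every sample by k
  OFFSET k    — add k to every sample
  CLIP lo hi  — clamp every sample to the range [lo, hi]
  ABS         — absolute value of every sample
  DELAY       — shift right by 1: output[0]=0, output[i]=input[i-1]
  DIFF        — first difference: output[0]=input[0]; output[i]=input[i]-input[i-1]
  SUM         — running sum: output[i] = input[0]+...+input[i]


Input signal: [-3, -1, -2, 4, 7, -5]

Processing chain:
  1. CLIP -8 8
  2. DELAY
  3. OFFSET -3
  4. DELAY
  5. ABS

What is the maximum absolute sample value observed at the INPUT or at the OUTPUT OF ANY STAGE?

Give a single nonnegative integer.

Input: [-3, -1, -2, 4, 7, -5] (max |s|=7)
Stage 1 (CLIP -8 8): clip(-3,-8,8)=-3, clip(-1,-8,8)=-1, clip(-2,-8,8)=-2, clip(4,-8,8)=4, clip(7,-8,8)=7, clip(-5,-8,8)=-5 -> [-3, -1, -2, 4, 7, -5] (max |s|=7)
Stage 2 (DELAY): [0, -3, -1, -2, 4, 7] = [0, -3, -1, -2, 4, 7] -> [0, -3, -1, -2, 4, 7] (max |s|=7)
Stage 3 (OFFSET -3): 0+-3=-3, -3+-3=-6, -1+-3=-4, -2+-3=-5, 4+-3=1, 7+-3=4 -> [-3, -6, -4, -5, 1, 4] (max |s|=6)
Stage 4 (DELAY): [0, -3, -6, -4, -5, 1] = [0, -3, -6, -4, -5, 1] -> [0, -3, -6, -4, -5, 1] (max |s|=6)
Stage 5 (ABS): |0|=0, |-3|=3, |-6|=6, |-4|=4, |-5|=5, |1|=1 -> [0, 3, 6, 4, 5, 1] (max |s|=6)
Overall max amplitude: 7

Answer: 7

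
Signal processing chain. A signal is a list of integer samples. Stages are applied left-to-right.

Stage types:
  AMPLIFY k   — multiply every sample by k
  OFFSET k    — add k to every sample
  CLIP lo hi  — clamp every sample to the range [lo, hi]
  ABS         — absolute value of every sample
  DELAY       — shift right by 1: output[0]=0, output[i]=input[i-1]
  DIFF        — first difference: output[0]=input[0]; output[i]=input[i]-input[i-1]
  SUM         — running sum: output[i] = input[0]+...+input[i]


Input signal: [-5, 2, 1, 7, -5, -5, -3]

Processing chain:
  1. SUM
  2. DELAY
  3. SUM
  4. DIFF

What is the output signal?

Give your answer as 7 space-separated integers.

Input: [-5, 2, 1, 7, -5, -5, -3]
Stage 1 (SUM): sum[0..0]=-5, sum[0..1]=-3, sum[0..2]=-2, sum[0..3]=5, sum[0..4]=0, sum[0..5]=-5, sum[0..6]=-8 -> [-5, -3, -2, 5, 0, -5, -8]
Stage 2 (DELAY): [0, -5, -3, -2, 5, 0, -5] = [0, -5, -3, -2, 5, 0, -5] -> [0, -5, -3, -2, 5, 0, -5]
Stage 3 (SUM): sum[0..0]=0, sum[0..1]=-5, sum[0..2]=-8, sum[0..3]=-10, sum[0..4]=-5, sum[0..5]=-5, sum[0..6]=-10 -> [0, -5, -8, -10, -5, -5, -10]
Stage 4 (DIFF): s[0]=0, -5-0=-5, -8--5=-3, -10--8=-2, -5--10=5, -5--5=0, -10--5=-5 -> [0, -5, -3, -2, 5, 0, -5]

Answer: 0 -5 -3 -2 5 0 -5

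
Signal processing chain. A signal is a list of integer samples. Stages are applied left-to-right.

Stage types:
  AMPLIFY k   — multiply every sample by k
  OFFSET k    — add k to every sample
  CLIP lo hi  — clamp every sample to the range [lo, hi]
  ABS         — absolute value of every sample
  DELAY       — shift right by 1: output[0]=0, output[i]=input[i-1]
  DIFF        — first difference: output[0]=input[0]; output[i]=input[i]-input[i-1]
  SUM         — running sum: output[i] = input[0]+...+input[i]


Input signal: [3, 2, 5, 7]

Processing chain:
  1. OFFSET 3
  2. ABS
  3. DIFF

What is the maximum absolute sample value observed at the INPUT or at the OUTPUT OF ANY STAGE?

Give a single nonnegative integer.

Input: [3, 2, 5, 7] (max |s|=7)
Stage 1 (OFFSET 3): 3+3=6, 2+3=5, 5+3=8, 7+3=10 -> [6, 5, 8, 10] (max |s|=10)
Stage 2 (ABS): |6|=6, |5|=5, |8|=8, |10|=10 -> [6, 5, 8, 10] (max |s|=10)
Stage 3 (DIFF): s[0]=6, 5-6=-1, 8-5=3, 10-8=2 -> [6, -1, 3, 2] (max |s|=6)
Overall max amplitude: 10

Answer: 10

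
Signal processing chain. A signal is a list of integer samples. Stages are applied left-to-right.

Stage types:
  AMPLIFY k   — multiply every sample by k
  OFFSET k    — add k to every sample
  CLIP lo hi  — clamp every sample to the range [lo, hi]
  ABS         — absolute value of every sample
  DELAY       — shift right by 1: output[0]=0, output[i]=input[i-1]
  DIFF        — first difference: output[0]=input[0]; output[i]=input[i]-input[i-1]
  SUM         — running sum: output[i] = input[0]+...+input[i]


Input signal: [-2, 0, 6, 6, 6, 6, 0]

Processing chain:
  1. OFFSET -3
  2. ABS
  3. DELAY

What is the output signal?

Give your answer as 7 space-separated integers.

Answer: 0 5 3 3 3 3 3

Derivation:
Input: [-2, 0, 6, 6, 6, 6, 0]
Stage 1 (OFFSET -3): -2+-3=-5, 0+-3=-3, 6+-3=3, 6+-3=3, 6+-3=3, 6+-3=3, 0+-3=-3 -> [-5, -3, 3, 3, 3, 3, -3]
Stage 2 (ABS): |-5|=5, |-3|=3, |3|=3, |3|=3, |3|=3, |3|=3, |-3|=3 -> [5, 3, 3, 3, 3, 3, 3]
Stage 3 (DELAY): [0, 5, 3, 3, 3, 3, 3] = [0, 5, 3, 3, 3, 3, 3] -> [0, 5, 3, 3, 3, 3, 3]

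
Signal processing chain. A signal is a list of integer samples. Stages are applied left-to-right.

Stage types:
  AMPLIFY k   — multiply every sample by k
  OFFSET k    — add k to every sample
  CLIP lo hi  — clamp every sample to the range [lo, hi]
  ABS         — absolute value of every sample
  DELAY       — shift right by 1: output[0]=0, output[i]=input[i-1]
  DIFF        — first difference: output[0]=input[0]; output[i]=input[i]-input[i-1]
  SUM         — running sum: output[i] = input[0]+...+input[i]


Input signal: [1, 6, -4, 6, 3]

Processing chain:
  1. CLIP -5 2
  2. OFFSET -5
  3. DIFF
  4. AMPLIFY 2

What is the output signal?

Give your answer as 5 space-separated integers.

Answer: -8 2 -12 12 0

Derivation:
Input: [1, 6, -4, 6, 3]
Stage 1 (CLIP -5 2): clip(1,-5,2)=1, clip(6,-5,2)=2, clip(-4,-5,2)=-4, clip(6,-5,2)=2, clip(3,-5,2)=2 -> [1, 2, -4, 2, 2]
Stage 2 (OFFSET -5): 1+-5=-4, 2+-5=-3, -4+-5=-9, 2+-5=-3, 2+-5=-3 -> [-4, -3, -9, -3, -3]
Stage 3 (DIFF): s[0]=-4, -3--4=1, -9--3=-6, -3--9=6, -3--3=0 -> [-4, 1, -6, 6, 0]
Stage 4 (AMPLIFY 2): -4*2=-8, 1*2=2, -6*2=-12, 6*2=12, 0*2=0 -> [-8, 2, -12, 12, 0]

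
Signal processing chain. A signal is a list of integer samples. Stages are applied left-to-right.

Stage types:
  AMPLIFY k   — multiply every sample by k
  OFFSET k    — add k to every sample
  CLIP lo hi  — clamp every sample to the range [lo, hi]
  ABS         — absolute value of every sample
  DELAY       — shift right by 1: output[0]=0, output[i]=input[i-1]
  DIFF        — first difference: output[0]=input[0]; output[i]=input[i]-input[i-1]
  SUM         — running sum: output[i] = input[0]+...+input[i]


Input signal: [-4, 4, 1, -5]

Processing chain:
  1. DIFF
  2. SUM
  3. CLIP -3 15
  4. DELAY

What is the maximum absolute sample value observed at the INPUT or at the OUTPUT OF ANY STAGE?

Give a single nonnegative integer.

Answer: 8

Derivation:
Input: [-4, 4, 1, -5] (max |s|=5)
Stage 1 (DIFF): s[0]=-4, 4--4=8, 1-4=-3, -5-1=-6 -> [-4, 8, -3, -6] (max |s|=8)
Stage 2 (SUM): sum[0..0]=-4, sum[0..1]=4, sum[0..2]=1, sum[0..3]=-5 -> [-4, 4, 1, -5] (max |s|=5)
Stage 3 (CLIP -3 15): clip(-4,-3,15)=-3, clip(4,-3,15)=4, clip(1,-3,15)=1, clip(-5,-3,15)=-3 -> [-3, 4, 1, -3] (max |s|=4)
Stage 4 (DELAY): [0, -3, 4, 1] = [0, -3, 4, 1] -> [0, -3, 4, 1] (max |s|=4)
Overall max amplitude: 8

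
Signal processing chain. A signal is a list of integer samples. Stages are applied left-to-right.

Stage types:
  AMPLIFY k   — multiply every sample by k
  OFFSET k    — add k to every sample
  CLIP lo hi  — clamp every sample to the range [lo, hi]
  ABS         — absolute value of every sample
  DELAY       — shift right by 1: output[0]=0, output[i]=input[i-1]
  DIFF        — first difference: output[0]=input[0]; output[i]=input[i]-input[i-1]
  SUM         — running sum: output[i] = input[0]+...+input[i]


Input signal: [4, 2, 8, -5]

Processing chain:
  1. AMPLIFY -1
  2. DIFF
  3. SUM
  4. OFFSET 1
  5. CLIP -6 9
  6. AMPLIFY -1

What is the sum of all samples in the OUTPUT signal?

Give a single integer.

Answer: 4

Derivation:
Input: [4, 2, 8, -5]
Stage 1 (AMPLIFY -1): 4*-1=-4, 2*-1=-2, 8*-1=-8, -5*-1=5 -> [-4, -2, -8, 5]
Stage 2 (DIFF): s[0]=-4, -2--4=2, -8--2=-6, 5--8=13 -> [-4, 2, -6, 13]
Stage 3 (SUM): sum[0..0]=-4, sum[0..1]=-2, sum[0..2]=-8, sum[0..3]=5 -> [-4, -2, -8, 5]
Stage 4 (OFFSET 1): -4+1=-3, -2+1=-1, -8+1=-7, 5+1=6 -> [-3, -1, -7, 6]
Stage 5 (CLIP -6 9): clip(-3,-6,9)=-3, clip(-1,-6,9)=-1, clip(-7,-6,9)=-6, clip(6,-6,9)=6 -> [-3, -1, -6, 6]
Stage 6 (AMPLIFY -1): -3*-1=3, -1*-1=1, -6*-1=6, 6*-1=-6 -> [3, 1, 6, -6]
Output sum: 4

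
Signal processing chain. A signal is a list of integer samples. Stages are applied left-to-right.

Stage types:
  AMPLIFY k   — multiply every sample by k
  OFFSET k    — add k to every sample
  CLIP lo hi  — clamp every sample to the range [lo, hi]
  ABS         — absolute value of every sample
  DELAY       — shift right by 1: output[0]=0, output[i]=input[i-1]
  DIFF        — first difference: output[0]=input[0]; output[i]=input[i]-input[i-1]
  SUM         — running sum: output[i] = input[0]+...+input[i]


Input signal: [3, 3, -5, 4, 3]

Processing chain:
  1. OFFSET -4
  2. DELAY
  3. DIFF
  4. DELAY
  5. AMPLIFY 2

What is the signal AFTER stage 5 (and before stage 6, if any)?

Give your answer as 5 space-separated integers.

Answer: 0 0 -2 0 -16

Derivation:
Input: [3, 3, -5, 4, 3]
Stage 1 (OFFSET -4): 3+-4=-1, 3+-4=-1, -5+-4=-9, 4+-4=0, 3+-4=-1 -> [-1, -1, -9, 0, -1]
Stage 2 (DELAY): [0, -1, -1, -9, 0] = [0, -1, -1, -9, 0] -> [0, -1, -1, -9, 0]
Stage 3 (DIFF): s[0]=0, -1-0=-1, -1--1=0, -9--1=-8, 0--9=9 -> [0, -1, 0, -8, 9]
Stage 4 (DELAY): [0, 0, -1, 0, -8] = [0, 0, -1, 0, -8] -> [0, 0, -1, 0, -8]
Stage 5 (AMPLIFY 2): 0*2=0, 0*2=0, -1*2=-2, 0*2=0, -8*2=-16 -> [0, 0, -2, 0, -16]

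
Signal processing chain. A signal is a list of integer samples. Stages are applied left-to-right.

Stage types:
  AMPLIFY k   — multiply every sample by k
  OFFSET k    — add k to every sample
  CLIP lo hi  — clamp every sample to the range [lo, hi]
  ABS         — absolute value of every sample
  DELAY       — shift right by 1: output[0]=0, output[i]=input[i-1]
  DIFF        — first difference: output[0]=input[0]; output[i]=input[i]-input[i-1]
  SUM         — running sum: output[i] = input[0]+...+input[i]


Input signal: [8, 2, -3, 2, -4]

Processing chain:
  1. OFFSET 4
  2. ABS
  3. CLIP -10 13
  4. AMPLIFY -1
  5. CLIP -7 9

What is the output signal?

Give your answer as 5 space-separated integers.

Input: [8, 2, -3, 2, -4]
Stage 1 (OFFSET 4): 8+4=12, 2+4=6, -3+4=1, 2+4=6, -4+4=0 -> [12, 6, 1, 6, 0]
Stage 2 (ABS): |12|=12, |6|=6, |1|=1, |6|=6, |0|=0 -> [12, 6, 1, 6, 0]
Stage 3 (CLIP -10 13): clip(12,-10,13)=12, clip(6,-10,13)=6, clip(1,-10,13)=1, clip(6,-10,13)=6, clip(0,-10,13)=0 -> [12, 6, 1, 6, 0]
Stage 4 (AMPLIFY -1): 12*-1=-12, 6*-1=-6, 1*-1=-1, 6*-1=-6, 0*-1=0 -> [-12, -6, -1, -6, 0]
Stage 5 (CLIP -7 9): clip(-12,-7,9)=-7, clip(-6,-7,9)=-6, clip(-1,-7,9)=-1, clip(-6,-7,9)=-6, clip(0,-7,9)=0 -> [-7, -6, -1, -6, 0]

Answer: -7 -6 -1 -6 0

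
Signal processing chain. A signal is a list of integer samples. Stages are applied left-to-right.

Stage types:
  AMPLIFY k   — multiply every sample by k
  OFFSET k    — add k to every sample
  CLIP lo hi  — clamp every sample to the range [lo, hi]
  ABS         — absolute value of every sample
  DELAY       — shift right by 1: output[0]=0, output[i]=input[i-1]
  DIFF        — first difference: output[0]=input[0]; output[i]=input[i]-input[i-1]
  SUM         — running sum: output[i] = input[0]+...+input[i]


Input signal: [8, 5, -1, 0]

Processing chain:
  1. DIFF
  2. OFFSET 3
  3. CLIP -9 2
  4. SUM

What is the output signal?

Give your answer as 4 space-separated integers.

Answer: 2 2 -1 1

Derivation:
Input: [8, 5, -1, 0]
Stage 1 (DIFF): s[0]=8, 5-8=-3, -1-5=-6, 0--1=1 -> [8, -3, -6, 1]
Stage 2 (OFFSET 3): 8+3=11, -3+3=0, -6+3=-3, 1+3=4 -> [11, 0, -3, 4]
Stage 3 (CLIP -9 2): clip(11,-9,2)=2, clip(0,-9,2)=0, clip(-3,-9,2)=-3, clip(4,-9,2)=2 -> [2, 0, -3, 2]
Stage 4 (SUM): sum[0..0]=2, sum[0..1]=2, sum[0..2]=-1, sum[0..3]=1 -> [2, 2, -1, 1]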